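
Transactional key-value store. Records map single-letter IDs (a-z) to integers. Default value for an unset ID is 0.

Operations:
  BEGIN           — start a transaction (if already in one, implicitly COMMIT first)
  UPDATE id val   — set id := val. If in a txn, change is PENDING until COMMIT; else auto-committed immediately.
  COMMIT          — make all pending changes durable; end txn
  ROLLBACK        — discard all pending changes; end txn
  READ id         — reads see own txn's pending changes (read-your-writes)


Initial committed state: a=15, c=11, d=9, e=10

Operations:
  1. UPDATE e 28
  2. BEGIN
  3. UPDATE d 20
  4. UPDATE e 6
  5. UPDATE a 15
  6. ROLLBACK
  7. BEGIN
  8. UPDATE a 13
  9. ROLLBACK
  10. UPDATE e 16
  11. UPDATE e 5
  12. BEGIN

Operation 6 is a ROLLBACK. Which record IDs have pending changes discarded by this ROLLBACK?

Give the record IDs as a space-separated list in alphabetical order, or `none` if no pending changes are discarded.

Answer: a d e

Derivation:
Initial committed: {a=15, c=11, d=9, e=10}
Op 1: UPDATE e=28 (auto-commit; committed e=28)
Op 2: BEGIN: in_txn=True, pending={}
Op 3: UPDATE d=20 (pending; pending now {d=20})
Op 4: UPDATE e=6 (pending; pending now {d=20, e=6})
Op 5: UPDATE a=15 (pending; pending now {a=15, d=20, e=6})
Op 6: ROLLBACK: discarded pending ['a', 'd', 'e']; in_txn=False
Op 7: BEGIN: in_txn=True, pending={}
Op 8: UPDATE a=13 (pending; pending now {a=13})
Op 9: ROLLBACK: discarded pending ['a']; in_txn=False
Op 10: UPDATE e=16 (auto-commit; committed e=16)
Op 11: UPDATE e=5 (auto-commit; committed e=5)
Op 12: BEGIN: in_txn=True, pending={}
ROLLBACK at op 6 discards: ['a', 'd', 'e']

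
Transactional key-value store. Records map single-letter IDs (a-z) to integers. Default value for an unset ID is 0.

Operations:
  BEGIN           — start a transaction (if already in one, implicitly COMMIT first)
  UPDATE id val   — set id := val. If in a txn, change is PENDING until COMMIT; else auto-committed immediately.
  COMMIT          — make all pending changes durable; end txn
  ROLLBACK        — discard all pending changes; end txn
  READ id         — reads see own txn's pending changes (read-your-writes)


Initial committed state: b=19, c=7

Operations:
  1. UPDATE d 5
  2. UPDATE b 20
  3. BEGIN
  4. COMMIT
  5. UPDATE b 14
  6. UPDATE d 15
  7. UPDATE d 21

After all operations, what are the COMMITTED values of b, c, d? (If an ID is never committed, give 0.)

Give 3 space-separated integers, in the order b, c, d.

Initial committed: {b=19, c=7}
Op 1: UPDATE d=5 (auto-commit; committed d=5)
Op 2: UPDATE b=20 (auto-commit; committed b=20)
Op 3: BEGIN: in_txn=True, pending={}
Op 4: COMMIT: merged [] into committed; committed now {b=20, c=7, d=5}
Op 5: UPDATE b=14 (auto-commit; committed b=14)
Op 6: UPDATE d=15 (auto-commit; committed d=15)
Op 7: UPDATE d=21 (auto-commit; committed d=21)
Final committed: {b=14, c=7, d=21}

Answer: 14 7 21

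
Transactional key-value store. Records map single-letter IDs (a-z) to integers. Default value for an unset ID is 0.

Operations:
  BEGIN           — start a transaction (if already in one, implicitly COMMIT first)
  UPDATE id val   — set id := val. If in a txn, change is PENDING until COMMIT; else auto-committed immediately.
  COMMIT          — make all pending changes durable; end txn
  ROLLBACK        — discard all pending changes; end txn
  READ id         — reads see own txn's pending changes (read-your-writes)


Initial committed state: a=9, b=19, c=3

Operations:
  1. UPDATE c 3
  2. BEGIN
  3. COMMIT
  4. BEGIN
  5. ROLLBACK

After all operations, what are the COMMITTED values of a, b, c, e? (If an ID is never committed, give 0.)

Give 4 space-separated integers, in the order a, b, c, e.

Initial committed: {a=9, b=19, c=3}
Op 1: UPDATE c=3 (auto-commit; committed c=3)
Op 2: BEGIN: in_txn=True, pending={}
Op 3: COMMIT: merged [] into committed; committed now {a=9, b=19, c=3}
Op 4: BEGIN: in_txn=True, pending={}
Op 5: ROLLBACK: discarded pending []; in_txn=False
Final committed: {a=9, b=19, c=3}

Answer: 9 19 3 0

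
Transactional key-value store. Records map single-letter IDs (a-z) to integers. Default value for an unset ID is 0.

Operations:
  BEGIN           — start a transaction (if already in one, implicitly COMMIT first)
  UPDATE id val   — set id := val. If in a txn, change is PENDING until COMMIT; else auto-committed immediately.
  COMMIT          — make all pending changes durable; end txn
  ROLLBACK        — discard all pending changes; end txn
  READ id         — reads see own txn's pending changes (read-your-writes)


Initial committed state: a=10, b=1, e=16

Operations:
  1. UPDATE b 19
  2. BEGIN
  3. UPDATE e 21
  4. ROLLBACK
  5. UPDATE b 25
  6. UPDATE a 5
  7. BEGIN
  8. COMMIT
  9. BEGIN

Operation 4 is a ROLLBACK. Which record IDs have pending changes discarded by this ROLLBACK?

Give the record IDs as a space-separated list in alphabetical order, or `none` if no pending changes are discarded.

Initial committed: {a=10, b=1, e=16}
Op 1: UPDATE b=19 (auto-commit; committed b=19)
Op 2: BEGIN: in_txn=True, pending={}
Op 3: UPDATE e=21 (pending; pending now {e=21})
Op 4: ROLLBACK: discarded pending ['e']; in_txn=False
Op 5: UPDATE b=25 (auto-commit; committed b=25)
Op 6: UPDATE a=5 (auto-commit; committed a=5)
Op 7: BEGIN: in_txn=True, pending={}
Op 8: COMMIT: merged [] into committed; committed now {a=5, b=25, e=16}
Op 9: BEGIN: in_txn=True, pending={}
ROLLBACK at op 4 discards: ['e']

Answer: e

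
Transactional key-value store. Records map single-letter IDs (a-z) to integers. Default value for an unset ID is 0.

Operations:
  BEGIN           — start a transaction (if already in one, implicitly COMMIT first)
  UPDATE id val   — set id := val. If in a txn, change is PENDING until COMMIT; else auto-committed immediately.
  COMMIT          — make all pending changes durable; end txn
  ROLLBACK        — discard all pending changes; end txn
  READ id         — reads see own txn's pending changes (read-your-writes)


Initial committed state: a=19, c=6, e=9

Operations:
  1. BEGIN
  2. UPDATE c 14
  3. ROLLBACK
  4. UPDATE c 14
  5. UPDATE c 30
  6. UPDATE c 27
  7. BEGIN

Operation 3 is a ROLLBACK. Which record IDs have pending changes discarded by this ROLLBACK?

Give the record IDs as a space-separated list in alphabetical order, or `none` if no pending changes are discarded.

Answer: c

Derivation:
Initial committed: {a=19, c=6, e=9}
Op 1: BEGIN: in_txn=True, pending={}
Op 2: UPDATE c=14 (pending; pending now {c=14})
Op 3: ROLLBACK: discarded pending ['c']; in_txn=False
Op 4: UPDATE c=14 (auto-commit; committed c=14)
Op 5: UPDATE c=30 (auto-commit; committed c=30)
Op 6: UPDATE c=27 (auto-commit; committed c=27)
Op 7: BEGIN: in_txn=True, pending={}
ROLLBACK at op 3 discards: ['c']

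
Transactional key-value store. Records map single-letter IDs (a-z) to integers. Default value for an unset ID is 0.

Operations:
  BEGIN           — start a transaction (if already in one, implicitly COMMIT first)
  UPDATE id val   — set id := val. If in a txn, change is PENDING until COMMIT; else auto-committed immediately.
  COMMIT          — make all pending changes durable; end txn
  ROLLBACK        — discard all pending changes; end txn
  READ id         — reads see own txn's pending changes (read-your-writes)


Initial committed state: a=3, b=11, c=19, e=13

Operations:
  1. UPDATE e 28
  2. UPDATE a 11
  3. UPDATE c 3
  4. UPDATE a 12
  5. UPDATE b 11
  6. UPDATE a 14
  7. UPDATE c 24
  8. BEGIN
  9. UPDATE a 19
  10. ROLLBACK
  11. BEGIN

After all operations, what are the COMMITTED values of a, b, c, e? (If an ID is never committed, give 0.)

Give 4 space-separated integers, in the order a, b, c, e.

Initial committed: {a=3, b=11, c=19, e=13}
Op 1: UPDATE e=28 (auto-commit; committed e=28)
Op 2: UPDATE a=11 (auto-commit; committed a=11)
Op 3: UPDATE c=3 (auto-commit; committed c=3)
Op 4: UPDATE a=12 (auto-commit; committed a=12)
Op 5: UPDATE b=11 (auto-commit; committed b=11)
Op 6: UPDATE a=14 (auto-commit; committed a=14)
Op 7: UPDATE c=24 (auto-commit; committed c=24)
Op 8: BEGIN: in_txn=True, pending={}
Op 9: UPDATE a=19 (pending; pending now {a=19})
Op 10: ROLLBACK: discarded pending ['a']; in_txn=False
Op 11: BEGIN: in_txn=True, pending={}
Final committed: {a=14, b=11, c=24, e=28}

Answer: 14 11 24 28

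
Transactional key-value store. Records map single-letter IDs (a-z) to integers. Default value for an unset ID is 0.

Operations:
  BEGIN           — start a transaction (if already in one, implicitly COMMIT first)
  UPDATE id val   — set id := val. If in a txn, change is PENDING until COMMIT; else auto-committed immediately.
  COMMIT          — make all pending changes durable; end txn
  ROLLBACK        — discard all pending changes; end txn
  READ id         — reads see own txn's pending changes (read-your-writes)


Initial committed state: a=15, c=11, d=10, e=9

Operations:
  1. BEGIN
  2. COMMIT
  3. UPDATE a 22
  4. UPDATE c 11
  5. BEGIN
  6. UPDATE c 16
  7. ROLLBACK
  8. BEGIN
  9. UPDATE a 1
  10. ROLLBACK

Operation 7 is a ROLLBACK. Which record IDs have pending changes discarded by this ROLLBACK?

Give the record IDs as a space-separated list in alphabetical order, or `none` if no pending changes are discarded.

Initial committed: {a=15, c=11, d=10, e=9}
Op 1: BEGIN: in_txn=True, pending={}
Op 2: COMMIT: merged [] into committed; committed now {a=15, c=11, d=10, e=9}
Op 3: UPDATE a=22 (auto-commit; committed a=22)
Op 4: UPDATE c=11 (auto-commit; committed c=11)
Op 5: BEGIN: in_txn=True, pending={}
Op 6: UPDATE c=16 (pending; pending now {c=16})
Op 7: ROLLBACK: discarded pending ['c']; in_txn=False
Op 8: BEGIN: in_txn=True, pending={}
Op 9: UPDATE a=1 (pending; pending now {a=1})
Op 10: ROLLBACK: discarded pending ['a']; in_txn=False
ROLLBACK at op 7 discards: ['c']

Answer: c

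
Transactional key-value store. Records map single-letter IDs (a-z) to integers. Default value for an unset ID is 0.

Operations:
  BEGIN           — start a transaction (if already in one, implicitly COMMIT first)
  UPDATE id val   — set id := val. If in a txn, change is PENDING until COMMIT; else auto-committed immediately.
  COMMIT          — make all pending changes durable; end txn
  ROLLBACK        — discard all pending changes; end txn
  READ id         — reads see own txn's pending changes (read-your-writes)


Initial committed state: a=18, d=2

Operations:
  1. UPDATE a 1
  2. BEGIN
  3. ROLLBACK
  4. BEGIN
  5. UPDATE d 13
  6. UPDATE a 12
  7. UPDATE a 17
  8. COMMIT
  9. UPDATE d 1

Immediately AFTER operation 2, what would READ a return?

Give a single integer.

Initial committed: {a=18, d=2}
Op 1: UPDATE a=1 (auto-commit; committed a=1)
Op 2: BEGIN: in_txn=True, pending={}
After op 2: visible(a) = 1 (pending={}, committed={a=1, d=2})

Answer: 1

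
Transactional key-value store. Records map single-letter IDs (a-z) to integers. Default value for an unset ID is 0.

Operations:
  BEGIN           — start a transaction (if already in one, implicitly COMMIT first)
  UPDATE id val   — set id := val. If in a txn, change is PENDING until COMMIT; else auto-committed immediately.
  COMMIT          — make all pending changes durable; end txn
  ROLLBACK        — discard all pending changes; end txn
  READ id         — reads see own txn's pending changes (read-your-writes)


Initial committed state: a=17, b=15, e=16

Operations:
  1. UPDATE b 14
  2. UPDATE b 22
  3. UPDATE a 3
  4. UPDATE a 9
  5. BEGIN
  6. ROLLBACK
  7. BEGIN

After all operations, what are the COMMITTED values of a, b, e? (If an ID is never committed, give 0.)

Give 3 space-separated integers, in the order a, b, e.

Initial committed: {a=17, b=15, e=16}
Op 1: UPDATE b=14 (auto-commit; committed b=14)
Op 2: UPDATE b=22 (auto-commit; committed b=22)
Op 3: UPDATE a=3 (auto-commit; committed a=3)
Op 4: UPDATE a=9 (auto-commit; committed a=9)
Op 5: BEGIN: in_txn=True, pending={}
Op 6: ROLLBACK: discarded pending []; in_txn=False
Op 7: BEGIN: in_txn=True, pending={}
Final committed: {a=9, b=22, e=16}

Answer: 9 22 16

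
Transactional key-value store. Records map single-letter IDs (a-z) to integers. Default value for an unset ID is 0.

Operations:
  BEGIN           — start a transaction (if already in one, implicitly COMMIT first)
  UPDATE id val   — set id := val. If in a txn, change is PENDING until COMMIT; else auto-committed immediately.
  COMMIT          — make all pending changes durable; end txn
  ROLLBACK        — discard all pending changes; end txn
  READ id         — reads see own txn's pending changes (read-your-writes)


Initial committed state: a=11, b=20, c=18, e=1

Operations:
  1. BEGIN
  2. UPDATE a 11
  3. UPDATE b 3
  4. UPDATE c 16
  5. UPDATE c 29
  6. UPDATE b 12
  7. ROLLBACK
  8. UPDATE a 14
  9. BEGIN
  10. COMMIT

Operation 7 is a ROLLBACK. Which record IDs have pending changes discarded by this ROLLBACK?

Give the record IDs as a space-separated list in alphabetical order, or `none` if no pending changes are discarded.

Initial committed: {a=11, b=20, c=18, e=1}
Op 1: BEGIN: in_txn=True, pending={}
Op 2: UPDATE a=11 (pending; pending now {a=11})
Op 3: UPDATE b=3 (pending; pending now {a=11, b=3})
Op 4: UPDATE c=16 (pending; pending now {a=11, b=3, c=16})
Op 5: UPDATE c=29 (pending; pending now {a=11, b=3, c=29})
Op 6: UPDATE b=12 (pending; pending now {a=11, b=12, c=29})
Op 7: ROLLBACK: discarded pending ['a', 'b', 'c']; in_txn=False
Op 8: UPDATE a=14 (auto-commit; committed a=14)
Op 9: BEGIN: in_txn=True, pending={}
Op 10: COMMIT: merged [] into committed; committed now {a=14, b=20, c=18, e=1}
ROLLBACK at op 7 discards: ['a', 'b', 'c']

Answer: a b c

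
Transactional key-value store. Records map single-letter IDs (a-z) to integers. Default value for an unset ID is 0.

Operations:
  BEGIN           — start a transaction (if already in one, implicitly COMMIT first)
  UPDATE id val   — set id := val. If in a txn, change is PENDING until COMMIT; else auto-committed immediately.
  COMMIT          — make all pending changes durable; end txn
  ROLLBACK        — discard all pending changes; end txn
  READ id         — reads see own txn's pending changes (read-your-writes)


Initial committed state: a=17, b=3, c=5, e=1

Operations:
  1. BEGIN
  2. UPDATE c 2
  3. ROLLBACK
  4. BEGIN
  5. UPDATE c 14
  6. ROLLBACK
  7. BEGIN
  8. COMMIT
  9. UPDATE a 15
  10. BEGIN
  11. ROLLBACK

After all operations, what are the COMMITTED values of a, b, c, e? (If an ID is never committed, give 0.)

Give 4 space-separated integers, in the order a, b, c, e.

Answer: 15 3 5 1

Derivation:
Initial committed: {a=17, b=3, c=5, e=1}
Op 1: BEGIN: in_txn=True, pending={}
Op 2: UPDATE c=2 (pending; pending now {c=2})
Op 3: ROLLBACK: discarded pending ['c']; in_txn=False
Op 4: BEGIN: in_txn=True, pending={}
Op 5: UPDATE c=14 (pending; pending now {c=14})
Op 6: ROLLBACK: discarded pending ['c']; in_txn=False
Op 7: BEGIN: in_txn=True, pending={}
Op 8: COMMIT: merged [] into committed; committed now {a=17, b=3, c=5, e=1}
Op 9: UPDATE a=15 (auto-commit; committed a=15)
Op 10: BEGIN: in_txn=True, pending={}
Op 11: ROLLBACK: discarded pending []; in_txn=False
Final committed: {a=15, b=3, c=5, e=1}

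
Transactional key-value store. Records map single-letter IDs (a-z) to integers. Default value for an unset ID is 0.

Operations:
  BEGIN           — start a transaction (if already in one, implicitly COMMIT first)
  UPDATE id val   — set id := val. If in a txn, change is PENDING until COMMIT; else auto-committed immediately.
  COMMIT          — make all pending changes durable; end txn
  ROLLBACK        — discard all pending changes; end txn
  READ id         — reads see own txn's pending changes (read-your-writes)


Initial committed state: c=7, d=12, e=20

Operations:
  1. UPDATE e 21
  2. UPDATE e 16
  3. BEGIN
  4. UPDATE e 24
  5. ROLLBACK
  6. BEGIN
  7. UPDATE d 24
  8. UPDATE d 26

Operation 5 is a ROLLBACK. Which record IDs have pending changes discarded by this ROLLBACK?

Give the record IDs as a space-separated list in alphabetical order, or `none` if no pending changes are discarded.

Answer: e

Derivation:
Initial committed: {c=7, d=12, e=20}
Op 1: UPDATE e=21 (auto-commit; committed e=21)
Op 2: UPDATE e=16 (auto-commit; committed e=16)
Op 3: BEGIN: in_txn=True, pending={}
Op 4: UPDATE e=24 (pending; pending now {e=24})
Op 5: ROLLBACK: discarded pending ['e']; in_txn=False
Op 6: BEGIN: in_txn=True, pending={}
Op 7: UPDATE d=24 (pending; pending now {d=24})
Op 8: UPDATE d=26 (pending; pending now {d=26})
ROLLBACK at op 5 discards: ['e']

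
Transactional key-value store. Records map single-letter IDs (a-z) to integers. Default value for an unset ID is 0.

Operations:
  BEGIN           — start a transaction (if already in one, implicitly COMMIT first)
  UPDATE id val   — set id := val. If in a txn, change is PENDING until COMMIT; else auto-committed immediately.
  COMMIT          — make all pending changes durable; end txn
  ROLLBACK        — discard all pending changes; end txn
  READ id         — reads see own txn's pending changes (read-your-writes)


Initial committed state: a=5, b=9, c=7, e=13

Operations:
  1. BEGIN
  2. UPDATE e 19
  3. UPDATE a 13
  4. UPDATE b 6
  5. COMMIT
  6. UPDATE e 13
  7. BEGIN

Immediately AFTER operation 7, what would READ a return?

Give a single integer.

Answer: 13

Derivation:
Initial committed: {a=5, b=9, c=7, e=13}
Op 1: BEGIN: in_txn=True, pending={}
Op 2: UPDATE e=19 (pending; pending now {e=19})
Op 3: UPDATE a=13 (pending; pending now {a=13, e=19})
Op 4: UPDATE b=6 (pending; pending now {a=13, b=6, e=19})
Op 5: COMMIT: merged ['a', 'b', 'e'] into committed; committed now {a=13, b=6, c=7, e=19}
Op 6: UPDATE e=13 (auto-commit; committed e=13)
Op 7: BEGIN: in_txn=True, pending={}
After op 7: visible(a) = 13 (pending={}, committed={a=13, b=6, c=7, e=13})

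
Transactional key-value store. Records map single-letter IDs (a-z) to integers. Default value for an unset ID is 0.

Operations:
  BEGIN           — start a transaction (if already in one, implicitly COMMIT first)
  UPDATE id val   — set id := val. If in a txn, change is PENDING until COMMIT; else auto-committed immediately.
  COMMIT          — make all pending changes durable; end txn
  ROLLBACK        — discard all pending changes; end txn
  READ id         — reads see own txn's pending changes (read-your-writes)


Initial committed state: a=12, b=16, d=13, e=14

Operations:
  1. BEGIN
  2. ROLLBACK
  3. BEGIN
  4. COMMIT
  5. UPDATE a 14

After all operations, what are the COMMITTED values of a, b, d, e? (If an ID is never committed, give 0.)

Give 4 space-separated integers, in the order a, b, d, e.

Answer: 14 16 13 14

Derivation:
Initial committed: {a=12, b=16, d=13, e=14}
Op 1: BEGIN: in_txn=True, pending={}
Op 2: ROLLBACK: discarded pending []; in_txn=False
Op 3: BEGIN: in_txn=True, pending={}
Op 4: COMMIT: merged [] into committed; committed now {a=12, b=16, d=13, e=14}
Op 5: UPDATE a=14 (auto-commit; committed a=14)
Final committed: {a=14, b=16, d=13, e=14}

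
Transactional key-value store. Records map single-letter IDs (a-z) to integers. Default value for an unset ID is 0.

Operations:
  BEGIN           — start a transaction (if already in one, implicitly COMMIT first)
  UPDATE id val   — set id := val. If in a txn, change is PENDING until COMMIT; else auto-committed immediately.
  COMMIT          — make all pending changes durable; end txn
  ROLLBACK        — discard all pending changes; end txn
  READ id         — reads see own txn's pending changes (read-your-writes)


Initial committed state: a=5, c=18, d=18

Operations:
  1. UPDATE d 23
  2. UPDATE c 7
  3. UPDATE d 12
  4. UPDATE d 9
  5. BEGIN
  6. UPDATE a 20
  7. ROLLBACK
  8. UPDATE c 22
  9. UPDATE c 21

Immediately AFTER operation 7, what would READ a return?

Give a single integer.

Initial committed: {a=5, c=18, d=18}
Op 1: UPDATE d=23 (auto-commit; committed d=23)
Op 2: UPDATE c=7 (auto-commit; committed c=7)
Op 3: UPDATE d=12 (auto-commit; committed d=12)
Op 4: UPDATE d=9 (auto-commit; committed d=9)
Op 5: BEGIN: in_txn=True, pending={}
Op 6: UPDATE a=20 (pending; pending now {a=20})
Op 7: ROLLBACK: discarded pending ['a']; in_txn=False
After op 7: visible(a) = 5 (pending={}, committed={a=5, c=7, d=9})

Answer: 5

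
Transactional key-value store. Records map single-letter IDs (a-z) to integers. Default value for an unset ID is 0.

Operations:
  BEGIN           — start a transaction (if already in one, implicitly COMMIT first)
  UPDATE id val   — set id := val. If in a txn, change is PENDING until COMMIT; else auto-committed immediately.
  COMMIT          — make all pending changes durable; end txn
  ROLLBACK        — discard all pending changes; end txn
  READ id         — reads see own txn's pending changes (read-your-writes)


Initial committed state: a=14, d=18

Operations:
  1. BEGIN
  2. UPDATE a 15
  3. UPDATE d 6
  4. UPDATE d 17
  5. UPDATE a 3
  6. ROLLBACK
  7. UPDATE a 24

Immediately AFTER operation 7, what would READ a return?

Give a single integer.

Answer: 24

Derivation:
Initial committed: {a=14, d=18}
Op 1: BEGIN: in_txn=True, pending={}
Op 2: UPDATE a=15 (pending; pending now {a=15})
Op 3: UPDATE d=6 (pending; pending now {a=15, d=6})
Op 4: UPDATE d=17 (pending; pending now {a=15, d=17})
Op 5: UPDATE a=3 (pending; pending now {a=3, d=17})
Op 6: ROLLBACK: discarded pending ['a', 'd']; in_txn=False
Op 7: UPDATE a=24 (auto-commit; committed a=24)
After op 7: visible(a) = 24 (pending={}, committed={a=24, d=18})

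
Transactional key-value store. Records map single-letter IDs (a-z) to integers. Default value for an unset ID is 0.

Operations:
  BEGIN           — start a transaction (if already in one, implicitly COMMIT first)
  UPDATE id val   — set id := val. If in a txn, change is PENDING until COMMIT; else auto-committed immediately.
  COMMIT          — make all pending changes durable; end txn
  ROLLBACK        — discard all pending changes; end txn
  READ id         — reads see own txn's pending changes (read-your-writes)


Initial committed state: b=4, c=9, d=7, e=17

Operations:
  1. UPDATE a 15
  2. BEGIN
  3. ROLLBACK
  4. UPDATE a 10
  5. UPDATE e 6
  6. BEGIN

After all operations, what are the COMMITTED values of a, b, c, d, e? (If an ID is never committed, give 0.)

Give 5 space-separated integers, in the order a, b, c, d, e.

Answer: 10 4 9 7 6

Derivation:
Initial committed: {b=4, c=9, d=7, e=17}
Op 1: UPDATE a=15 (auto-commit; committed a=15)
Op 2: BEGIN: in_txn=True, pending={}
Op 3: ROLLBACK: discarded pending []; in_txn=False
Op 4: UPDATE a=10 (auto-commit; committed a=10)
Op 5: UPDATE e=6 (auto-commit; committed e=6)
Op 6: BEGIN: in_txn=True, pending={}
Final committed: {a=10, b=4, c=9, d=7, e=6}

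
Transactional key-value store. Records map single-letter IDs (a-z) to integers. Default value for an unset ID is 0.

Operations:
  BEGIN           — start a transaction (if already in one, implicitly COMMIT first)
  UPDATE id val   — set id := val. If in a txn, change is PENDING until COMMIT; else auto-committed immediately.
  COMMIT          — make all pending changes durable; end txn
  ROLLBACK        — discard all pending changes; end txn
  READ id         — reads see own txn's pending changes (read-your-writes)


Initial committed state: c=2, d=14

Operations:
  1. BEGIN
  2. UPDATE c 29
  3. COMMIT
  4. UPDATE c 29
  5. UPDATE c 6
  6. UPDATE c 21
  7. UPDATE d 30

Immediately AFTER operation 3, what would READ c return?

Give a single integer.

Initial committed: {c=2, d=14}
Op 1: BEGIN: in_txn=True, pending={}
Op 2: UPDATE c=29 (pending; pending now {c=29})
Op 3: COMMIT: merged ['c'] into committed; committed now {c=29, d=14}
After op 3: visible(c) = 29 (pending={}, committed={c=29, d=14})

Answer: 29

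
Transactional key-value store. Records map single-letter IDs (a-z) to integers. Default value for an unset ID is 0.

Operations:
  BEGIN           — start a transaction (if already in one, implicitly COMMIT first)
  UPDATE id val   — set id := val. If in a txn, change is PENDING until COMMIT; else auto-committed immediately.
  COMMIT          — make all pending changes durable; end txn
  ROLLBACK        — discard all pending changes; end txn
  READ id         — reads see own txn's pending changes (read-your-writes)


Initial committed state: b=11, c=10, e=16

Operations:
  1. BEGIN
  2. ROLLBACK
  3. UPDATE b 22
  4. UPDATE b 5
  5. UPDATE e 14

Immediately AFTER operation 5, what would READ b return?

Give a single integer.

Answer: 5

Derivation:
Initial committed: {b=11, c=10, e=16}
Op 1: BEGIN: in_txn=True, pending={}
Op 2: ROLLBACK: discarded pending []; in_txn=False
Op 3: UPDATE b=22 (auto-commit; committed b=22)
Op 4: UPDATE b=5 (auto-commit; committed b=5)
Op 5: UPDATE e=14 (auto-commit; committed e=14)
After op 5: visible(b) = 5 (pending={}, committed={b=5, c=10, e=14})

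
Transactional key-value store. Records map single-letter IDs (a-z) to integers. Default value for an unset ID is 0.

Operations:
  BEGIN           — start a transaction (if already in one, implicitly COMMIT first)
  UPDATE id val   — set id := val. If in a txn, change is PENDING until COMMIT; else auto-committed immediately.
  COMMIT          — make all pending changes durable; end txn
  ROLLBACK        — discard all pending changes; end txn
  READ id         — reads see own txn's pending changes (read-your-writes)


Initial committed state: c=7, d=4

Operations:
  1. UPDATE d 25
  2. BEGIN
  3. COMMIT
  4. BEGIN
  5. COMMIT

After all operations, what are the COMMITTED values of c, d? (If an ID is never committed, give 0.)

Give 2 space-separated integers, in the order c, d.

Initial committed: {c=7, d=4}
Op 1: UPDATE d=25 (auto-commit; committed d=25)
Op 2: BEGIN: in_txn=True, pending={}
Op 3: COMMIT: merged [] into committed; committed now {c=7, d=25}
Op 4: BEGIN: in_txn=True, pending={}
Op 5: COMMIT: merged [] into committed; committed now {c=7, d=25}
Final committed: {c=7, d=25}

Answer: 7 25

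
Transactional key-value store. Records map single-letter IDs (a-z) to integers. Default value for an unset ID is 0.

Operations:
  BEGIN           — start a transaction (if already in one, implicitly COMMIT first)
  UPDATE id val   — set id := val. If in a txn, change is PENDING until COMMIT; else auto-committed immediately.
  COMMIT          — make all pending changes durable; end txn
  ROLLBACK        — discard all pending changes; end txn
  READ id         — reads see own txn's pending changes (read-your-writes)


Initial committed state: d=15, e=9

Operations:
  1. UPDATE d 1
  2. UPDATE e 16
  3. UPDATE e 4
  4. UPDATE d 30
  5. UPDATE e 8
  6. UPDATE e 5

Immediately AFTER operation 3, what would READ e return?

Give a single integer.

Initial committed: {d=15, e=9}
Op 1: UPDATE d=1 (auto-commit; committed d=1)
Op 2: UPDATE e=16 (auto-commit; committed e=16)
Op 3: UPDATE e=4 (auto-commit; committed e=4)
After op 3: visible(e) = 4 (pending={}, committed={d=1, e=4})

Answer: 4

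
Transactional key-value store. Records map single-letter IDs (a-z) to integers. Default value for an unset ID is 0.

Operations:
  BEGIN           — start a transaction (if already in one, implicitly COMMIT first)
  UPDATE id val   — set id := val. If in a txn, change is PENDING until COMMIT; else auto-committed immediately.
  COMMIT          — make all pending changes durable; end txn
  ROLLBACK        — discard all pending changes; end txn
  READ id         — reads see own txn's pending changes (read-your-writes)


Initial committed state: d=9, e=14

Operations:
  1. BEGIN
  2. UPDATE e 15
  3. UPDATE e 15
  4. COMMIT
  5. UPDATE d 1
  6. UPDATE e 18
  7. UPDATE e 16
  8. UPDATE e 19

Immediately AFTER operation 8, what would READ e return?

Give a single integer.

Answer: 19

Derivation:
Initial committed: {d=9, e=14}
Op 1: BEGIN: in_txn=True, pending={}
Op 2: UPDATE e=15 (pending; pending now {e=15})
Op 3: UPDATE e=15 (pending; pending now {e=15})
Op 4: COMMIT: merged ['e'] into committed; committed now {d=9, e=15}
Op 5: UPDATE d=1 (auto-commit; committed d=1)
Op 6: UPDATE e=18 (auto-commit; committed e=18)
Op 7: UPDATE e=16 (auto-commit; committed e=16)
Op 8: UPDATE e=19 (auto-commit; committed e=19)
After op 8: visible(e) = 19 (pending={}, committed={d=1, e=19})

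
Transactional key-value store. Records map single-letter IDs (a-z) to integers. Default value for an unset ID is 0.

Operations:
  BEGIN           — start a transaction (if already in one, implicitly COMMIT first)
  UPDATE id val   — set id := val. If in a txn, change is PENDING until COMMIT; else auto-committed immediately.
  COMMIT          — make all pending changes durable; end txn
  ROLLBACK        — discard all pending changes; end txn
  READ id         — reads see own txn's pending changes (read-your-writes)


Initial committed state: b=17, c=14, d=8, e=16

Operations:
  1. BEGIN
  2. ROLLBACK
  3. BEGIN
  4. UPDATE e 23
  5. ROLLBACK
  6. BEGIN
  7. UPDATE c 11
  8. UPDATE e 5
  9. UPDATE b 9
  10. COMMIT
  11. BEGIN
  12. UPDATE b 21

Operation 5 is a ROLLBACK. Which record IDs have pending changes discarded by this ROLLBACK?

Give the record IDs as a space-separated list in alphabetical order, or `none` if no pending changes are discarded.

Answer: e

Derivation:
Initial committed: {b=17, c=14, d=8, e=16}
Op 1: BEGIN: in_txn=True, pending={}
Op 2: ROLLBACK: discarded pending []; in_txn=False
Op 3: BEGIN: in_txn=True, pending={}
Op 4: UPDATE e=23 (pending; pending now {e=23})
Op 5: ROLLBACK: discarded pending ['e']; in_txn=False
Op 6: BEGIN: in_txn=True, pending={}
Op 7: UPDATE c=11 (pending; pending now {c=11})
Op 8: UPDATE e=5 (pending; pending now {c=11, e=5})
Op 9: UPDATE b=9 (pending; pending now {b=9, c=11, e=5})
Op 10: COMMIT: merged ['b', 'c', 'e'] into committed; committed now {b=9, c=11, d=8, e=5}
Op 11: BEGIN: in_txn=True, pending={}
Op 12: UPDATE b=21 (pending; pending now {b=21})
ROLLBACK at op 5 discards: ['e']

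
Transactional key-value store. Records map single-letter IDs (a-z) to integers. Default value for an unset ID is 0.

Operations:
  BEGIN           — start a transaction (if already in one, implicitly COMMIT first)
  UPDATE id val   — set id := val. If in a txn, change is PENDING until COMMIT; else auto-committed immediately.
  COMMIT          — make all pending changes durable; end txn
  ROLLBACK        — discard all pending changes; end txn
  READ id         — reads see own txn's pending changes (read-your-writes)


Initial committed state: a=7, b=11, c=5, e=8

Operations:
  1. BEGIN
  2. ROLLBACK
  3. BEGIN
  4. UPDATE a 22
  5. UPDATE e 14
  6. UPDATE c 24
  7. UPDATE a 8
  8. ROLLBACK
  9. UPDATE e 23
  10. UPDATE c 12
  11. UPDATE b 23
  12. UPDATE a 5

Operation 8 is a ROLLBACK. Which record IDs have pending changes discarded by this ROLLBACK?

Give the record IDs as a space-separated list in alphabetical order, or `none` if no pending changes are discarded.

Initial committed: {a=7, b=11, c=5, e=8}
Op 1: BEGIN: in_txn=True, pending={}
Op 2: ROLLBACK: discarded pending []; in_txn=False
Op 3: BEGIN: in_txn=True, pending={}
Op 4: UPDATE a=22 (pending; pending now {a=22})
Op 5: UPDATE e=14 (pending; pending now {a=22, e=14})
Op 6: UPDATE c=24 (pending; pending now {a=22, c=24, e=14})
Op 7: UPDATE a=8 (pending; pending now {a=8, c=24, e=14})
Op 8: ROLLBACK: discarded pending ['a', 'c', 'e']; in_txn=False
Op 9: UPDATE e=23 (auto-commit; committed e=23)
Op 10: UPDATE c=12 (auto-commit; committed c=12)
Op 11: UPDATE b=23 (auto-commit; committed b=23)
Op 12: UPDATE a=5 (auto-commit; committed a=5)
ROLLBACK at op 8 discards: ['a', 'c', 'e']

Answer: a c e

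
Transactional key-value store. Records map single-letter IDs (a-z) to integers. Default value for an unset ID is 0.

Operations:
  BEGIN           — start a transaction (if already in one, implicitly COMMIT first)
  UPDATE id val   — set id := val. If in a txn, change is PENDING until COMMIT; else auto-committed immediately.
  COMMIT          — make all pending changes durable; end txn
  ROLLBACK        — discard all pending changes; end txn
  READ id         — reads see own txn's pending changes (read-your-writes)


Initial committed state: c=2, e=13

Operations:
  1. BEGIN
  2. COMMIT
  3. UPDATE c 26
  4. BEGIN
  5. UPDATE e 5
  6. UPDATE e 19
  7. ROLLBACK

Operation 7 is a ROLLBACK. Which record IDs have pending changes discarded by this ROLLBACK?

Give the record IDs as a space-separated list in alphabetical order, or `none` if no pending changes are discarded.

Initial committed: {c=2, e=13}
Op 1: BEGIN: in_txn=True, pending={}
Op 2: COMMIT: merged [] into committed; committed now {c=2, e=13}
Op 3: UPDATE c=26 (auto-commit; committed c=26)
Op 4: BEGIN: in_txn=True, pending={}
Op 5: UPDATE e=5 (pending; pending now {e=5})
Op 6: UPDATE e=19 (pending; pending now {e=19})
Op 7: ROLLBACK: discarded pending ['e']; in_txn=False
ROLLBACK at op 7 discards: ['e']

Answer: e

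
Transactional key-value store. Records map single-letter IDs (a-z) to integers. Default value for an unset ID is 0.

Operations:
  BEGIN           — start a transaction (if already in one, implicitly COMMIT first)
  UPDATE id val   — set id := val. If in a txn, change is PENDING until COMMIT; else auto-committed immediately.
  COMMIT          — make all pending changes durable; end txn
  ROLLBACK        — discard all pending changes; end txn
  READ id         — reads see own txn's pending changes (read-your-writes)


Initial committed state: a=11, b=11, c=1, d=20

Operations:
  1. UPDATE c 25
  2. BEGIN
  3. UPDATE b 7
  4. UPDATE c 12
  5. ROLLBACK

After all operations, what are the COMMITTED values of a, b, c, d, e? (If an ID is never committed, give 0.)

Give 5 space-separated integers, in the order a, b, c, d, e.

Answer: 11 11 25 20 0

Derivation:
Initial committed: {a=11, b=11, c=1, d=20}
Op 1: UPDATE c=25 (auto-commit; committed c=25)
Op 2: BEGIN: in_txn=True, pending={}
Op 3: UPDATE b=7 (pending; pending now {b=7})
Op 4: UPDATE c=12 (pending; pending now {b=7, c=12})
Op 5: ROLLBACK: discarded pending ['b', 'c']; in_txn=False
Final committed: {a=11, b=11, c=25, d=20}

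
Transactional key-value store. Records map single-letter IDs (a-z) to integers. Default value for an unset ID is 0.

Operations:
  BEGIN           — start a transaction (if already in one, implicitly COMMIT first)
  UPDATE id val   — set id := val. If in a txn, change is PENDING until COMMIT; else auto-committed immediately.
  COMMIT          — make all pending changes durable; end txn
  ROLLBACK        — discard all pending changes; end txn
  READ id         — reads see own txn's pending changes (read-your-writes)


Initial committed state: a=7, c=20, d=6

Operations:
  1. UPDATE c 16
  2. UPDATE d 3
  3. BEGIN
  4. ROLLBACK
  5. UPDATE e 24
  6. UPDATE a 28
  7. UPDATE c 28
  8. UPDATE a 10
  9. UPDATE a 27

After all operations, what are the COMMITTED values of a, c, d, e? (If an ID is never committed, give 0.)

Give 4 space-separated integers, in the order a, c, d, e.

Initial committed: {a=7, c=20, d=6}
Op 1: UPDATE c=16 (auto-commit; committed c=16)
Op 2: UPDATE d=3 (auto-commit; committed d=3)
Op 3: BEGIN: in_txn=True, pending={}
Op 4: ROLLBACK: discarded pending []; in_txn=False
Op 5: UPDATE e=24 (auto-commit; committed e=24)
Op 6: UPDATE a=28 (auto-commit; committed a=28)
Op 7: UPDATE c=28 (auto-commit; committed c=28)
Op 8: UPDATE a=10 (auto-commit; committed a=10)
Op 9: UPDATE a=27 (auto-commit; committed a=27)
Final committed: {a=27, c=28, d=3, e=24}

Answer: 27 28 3 24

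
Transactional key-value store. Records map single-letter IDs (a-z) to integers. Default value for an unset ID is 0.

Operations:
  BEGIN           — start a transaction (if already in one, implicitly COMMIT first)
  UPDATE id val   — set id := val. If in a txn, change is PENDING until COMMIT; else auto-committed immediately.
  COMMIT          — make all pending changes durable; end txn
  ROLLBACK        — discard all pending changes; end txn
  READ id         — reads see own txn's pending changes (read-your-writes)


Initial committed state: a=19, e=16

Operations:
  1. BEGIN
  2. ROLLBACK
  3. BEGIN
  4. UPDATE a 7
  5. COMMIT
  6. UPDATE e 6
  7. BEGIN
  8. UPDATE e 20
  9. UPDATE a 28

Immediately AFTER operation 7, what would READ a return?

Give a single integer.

Answer: 7

Derivation:
Initial committed: {a=19, e=16}
Op 1: BEGIN: in_txn=True, pending={}
Op 2: ROLLBACK: discarded pending []; in_txn=False
Op 3: BEGIN: in_txn=True, pending={}
Op 4: UPDATE a=7 (pending; pending now {a=7})
Op 5: COMMIT: merged ['a'] into committed; committed now {a=7, e=16}
Op 6: UPDATE e=6 (auto-commit; committed e=6)
Op 7: BEGIN: in_txn=True, pending={}
After op 7: visible(a) = 7 (pending={}, committed={a=7, e=6})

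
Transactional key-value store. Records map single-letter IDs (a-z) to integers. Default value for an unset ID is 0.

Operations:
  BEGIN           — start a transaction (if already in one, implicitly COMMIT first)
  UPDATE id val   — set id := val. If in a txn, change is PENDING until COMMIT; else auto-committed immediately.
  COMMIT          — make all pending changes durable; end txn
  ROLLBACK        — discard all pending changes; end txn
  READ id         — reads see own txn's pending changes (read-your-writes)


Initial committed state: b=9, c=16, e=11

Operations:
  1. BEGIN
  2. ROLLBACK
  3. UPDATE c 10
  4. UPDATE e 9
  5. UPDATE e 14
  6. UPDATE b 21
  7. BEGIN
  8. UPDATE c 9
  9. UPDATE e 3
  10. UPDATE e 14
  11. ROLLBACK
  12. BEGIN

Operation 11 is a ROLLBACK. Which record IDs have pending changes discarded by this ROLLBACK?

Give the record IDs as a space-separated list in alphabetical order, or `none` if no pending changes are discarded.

Answer: c e

Derivation:
Initial committed: {b=9, c=16, e=11}
Op 1: BEGIN: in_txn=True, pending={}
Op 2: ROLLBACK: discarded pending []; in_txn=False
Op 3: UPDATE c=10 (auto-commit; committed c=10)
Op 4: UPDATE e=9 (auto-commit; committed e=9)
Op 5: UPDATE e=14 (auto-commit; committed e=14)
Op 6: UPDATE b=21 (auto-commit; committed b=21)
Op 7: BEGIN: in_txn=True, pending={}
Op 8: UPDATE c=9 (pending; pending now {c=9})
Op 9: UPDATE e=3 (pending; pending now {c=9, e=3})
Op 10: UPDATE e=14 (pending; pending now {c=9, e=14})
Op 11: ROLLBACK: discarded pending ['c', 'e']; in_txn=False
Op 12: BEGIN: in_txn=True, pending={}
ROLLBACK at op 11 discards: ['c', 'e']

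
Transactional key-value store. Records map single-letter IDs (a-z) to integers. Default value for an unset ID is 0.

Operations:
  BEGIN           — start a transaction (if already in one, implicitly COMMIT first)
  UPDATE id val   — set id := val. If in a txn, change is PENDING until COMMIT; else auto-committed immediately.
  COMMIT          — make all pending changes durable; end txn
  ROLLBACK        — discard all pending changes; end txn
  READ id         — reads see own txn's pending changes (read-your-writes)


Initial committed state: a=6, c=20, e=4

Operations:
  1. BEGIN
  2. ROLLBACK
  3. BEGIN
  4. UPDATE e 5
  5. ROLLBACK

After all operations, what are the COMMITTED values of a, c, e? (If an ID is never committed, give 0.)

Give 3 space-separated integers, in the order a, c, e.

Answer: 6 20 4

Derivation:
Initial committed: {a=6, c=20, e=4}
Op 1: BEGIN: in_txn=True, pending={}
Op 2: ROLLBACK: discarded pending []; in_txn=False
Op 3: BEGIN: in_txn=True, pending={}
Op 4: UPDATE e=5 (pending; pending now {e=5})
Op 5: ROLLBACK: discarded pending ['e']; in_txn=False
Final committed: {a=6, c=20, e=4}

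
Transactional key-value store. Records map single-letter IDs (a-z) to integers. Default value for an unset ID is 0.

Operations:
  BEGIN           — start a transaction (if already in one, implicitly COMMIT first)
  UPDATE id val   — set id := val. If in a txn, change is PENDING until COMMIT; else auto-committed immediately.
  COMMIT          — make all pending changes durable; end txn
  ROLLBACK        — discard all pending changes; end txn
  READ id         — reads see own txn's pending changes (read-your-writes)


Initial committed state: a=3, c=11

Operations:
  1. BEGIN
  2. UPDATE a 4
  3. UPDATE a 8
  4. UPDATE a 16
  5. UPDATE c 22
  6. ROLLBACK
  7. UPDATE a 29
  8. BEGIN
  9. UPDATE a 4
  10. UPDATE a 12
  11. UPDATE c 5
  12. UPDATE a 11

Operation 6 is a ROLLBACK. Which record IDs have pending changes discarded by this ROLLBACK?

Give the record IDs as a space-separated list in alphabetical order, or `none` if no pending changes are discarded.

Initial committed: {a=3, c=11}
Op 1: BEGIN: in_txn=True, pending={}
Op 2: UPDATE a=4 (pending; pending now {a=4})
Op 3: UPDATE a=8 (pending; pending now {a=8})
Op 4: UPDATE a=16 (pending; pending now {a=16})
Op 5: UPDATE c=22 (pending; pending now {a=16, c=22})
Op 6: ROLLBACK: discarded pending ['a', 'c']; in_txn=False
Op 7: UPDATE a=29 (auto-commit; committed a=29)
Op 8: BEGIN: in_txn=True, pending={}
Op 9: UPDATE a=4 (pending; pending now {a=4})
Op 10: UPDATE a=12 (pending; pending now {a=12})
Op 11: UPDATE c=5 (pending; pending now {a=12, c=5})
Op 12: UPDATE a=11 (pending; pending now {a=11, c=5})
ROLLBACK at op 6 discards: ['a', 'c']

Answer: a c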